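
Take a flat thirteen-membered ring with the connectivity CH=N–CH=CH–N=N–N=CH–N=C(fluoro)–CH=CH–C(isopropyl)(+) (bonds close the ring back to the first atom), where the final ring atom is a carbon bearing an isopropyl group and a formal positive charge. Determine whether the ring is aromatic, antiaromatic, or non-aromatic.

The p orbitals form a continuous loop: the double-bond atoms are sp², each contributing one p electron; each sp² =N– keeps its lone pair in-plane and puts one electron into the π system; the carbocation has an empty p orbital. The ring is fully conjugated.
π-electron count: 6 × 2 = 12 from the double-bond units + 0 from the C(isopropyl)(+) atom = 12.
12 = 4(3); a planar, fully conjugated 4n system is antiaromatic.

Antiaromatic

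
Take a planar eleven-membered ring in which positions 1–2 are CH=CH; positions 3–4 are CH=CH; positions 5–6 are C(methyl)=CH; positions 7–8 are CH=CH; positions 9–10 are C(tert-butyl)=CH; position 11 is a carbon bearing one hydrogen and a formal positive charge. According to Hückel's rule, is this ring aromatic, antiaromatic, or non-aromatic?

Every ring atom contributes a p orbital perpendicular to the ring (each doubly-bonded ring atom is sp² with one p-orbital electron; the carbocation has an empty p orbital), so the π system is cyclic and fully conjugated.
Adding the contributions, 5 × 2 = 10 from the double-bond units + 0 from the CH(+) atom = 10.
10 = 4(2) + 2, which satisfies Hückel's 4n+2 rule.

Aromatic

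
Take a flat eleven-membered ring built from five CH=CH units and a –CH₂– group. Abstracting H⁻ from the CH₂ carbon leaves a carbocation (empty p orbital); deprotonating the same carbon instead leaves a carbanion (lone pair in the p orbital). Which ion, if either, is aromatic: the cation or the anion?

In both ions every ring atom is sp² and contributes a p orbital, so both rings are fully conjugated.
Cation: 5 × 2 + 0 = 10 π electrons → 4(2)+2, aromatic.
Anion: 5 × 2 + 2 = 12 π electrons → 4(3), antiaromatic.

The cation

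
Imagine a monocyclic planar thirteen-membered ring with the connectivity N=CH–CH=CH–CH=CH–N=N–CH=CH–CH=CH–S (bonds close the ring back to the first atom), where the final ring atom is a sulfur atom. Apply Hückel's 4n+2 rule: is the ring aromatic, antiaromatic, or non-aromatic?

Check conjugation: the double-bond atoms are sp², each contributing one p electron; each =N– nitrogen is pyridine-type (lone pair in the sp² plane, one electron in the p orbital); the sulfur donates one lone pair from its p orbital — every position has a p orbital, so the cyclic π system is continuous.
Adding the contributions, 6 × 2 = 12 from the double-bond units + 2 from the S atom = 14.
That gives a 4n+2 count (14, n = 3).

Aromatic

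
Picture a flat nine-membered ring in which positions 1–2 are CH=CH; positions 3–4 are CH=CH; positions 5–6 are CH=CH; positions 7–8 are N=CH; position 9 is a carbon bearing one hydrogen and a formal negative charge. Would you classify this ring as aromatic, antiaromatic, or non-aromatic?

Aromatic

Check conjugation: the double-bond atoms are sp², each contributing one p electron; each =N– nitrogen is pyridine-type (lone pair in the sp² plane, one electron in the p orbital); the carbanion's lone pair occupies the p orbital — every position has a p orbital, so the cyclic π system is continuous.
π-electron count: 4 × 2 = 8 from the double-bond units + 2 from the CH(-) atom = 10.
10 = 4(2) + 2, which satisfies Hückel's 4n+2 rule.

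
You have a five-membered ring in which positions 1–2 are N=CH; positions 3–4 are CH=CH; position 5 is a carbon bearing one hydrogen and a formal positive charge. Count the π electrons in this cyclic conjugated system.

4

Every ring atom contributes a p orbital perpendicular to the ring (every atom in a ring double bond is sp² and brings one electron to the p orbital; the doubly-bonded nitrogens are pyridine-type — their lone pairs lie in the ring plane, leaving one electron in the p orbital; the carbocation has an empty p orbital), so the π system is cyclic and fully conjugated.
Adding the contributions, 2 × 2 = 4 from the double-bond units + 0 from the CH(+) atom = 4.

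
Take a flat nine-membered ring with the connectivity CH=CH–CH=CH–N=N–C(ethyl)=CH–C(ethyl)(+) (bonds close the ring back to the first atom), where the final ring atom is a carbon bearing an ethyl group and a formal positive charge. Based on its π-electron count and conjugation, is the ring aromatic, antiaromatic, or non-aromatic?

Antiaromatic

Check conjugation: the double-bond atoms are sp², each contributing one p electron; each =N– nitrogen is pyridine-type (lone pair in the sp² plane, one electron in the p orbital); the carbocation has an empty p orbital — every position has a p orbital, so the cyclic π system is continuous.
Adding the contributions, 4 × 2 = 8 from the double-bond units + 0 from the C(ethyl)(+) atom = 8.
A 4n π count (8, n = 2) in a planar conjugated ring means antiaromatic.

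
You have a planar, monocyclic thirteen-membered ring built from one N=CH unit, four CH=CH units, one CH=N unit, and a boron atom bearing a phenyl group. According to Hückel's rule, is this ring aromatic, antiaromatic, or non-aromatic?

Check conjugation: the double-bond atoms are sp², each contributing one p electron; each sp² =N– keeps its lone pair in-plane and puts one electron into the π system; the boron has an empty p orbital — every position has a p orbital, so the cyclic π system is continuous.
π-electron count: 6 × 2 = 12 from the double-bond units + 0 from the B(phenyl) atom = 12.
12 = 4(3); a planar, fully conjugated 4n system is antiaromatic.

Antiaromatic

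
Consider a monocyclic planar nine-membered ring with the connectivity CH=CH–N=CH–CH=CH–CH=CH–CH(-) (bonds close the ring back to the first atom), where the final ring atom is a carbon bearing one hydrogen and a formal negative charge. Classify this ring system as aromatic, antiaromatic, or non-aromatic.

The p orbitals form a continuous loop: the double-bond atoms are sp², each contributing one p electron; each =N– nitrogen is pyridine-type (lone pair in the sp² plane, one electron in the p orbital); the carbanion's lone pair occupies the p orbital. The ring is fully conjugated.
Tallying contributions gives 4 × 2 = 8 from the double-bond units + 2 from the CH(-) atom = 10.
Since 10 = 4·2 + 2, the ring meets the 4n+2 criterion.

Aromatic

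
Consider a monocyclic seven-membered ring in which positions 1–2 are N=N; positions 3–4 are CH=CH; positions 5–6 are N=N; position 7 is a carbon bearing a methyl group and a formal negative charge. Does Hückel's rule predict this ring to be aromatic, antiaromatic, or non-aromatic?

The p orbitals form a continuous loop: the double-bond atoms are sp², each contributing one p electron; the doubly-bonded nitrogens are pyridine-type — their lone pairs lie in the ring plane, leaving one electron in the p orbital; the carbanion's lone pair occupies the p orbital. The ring is fully conjugated.
Adding the contributions, 3 × 2 = 6 from the double-bond units + 2 from the C(methyl)(-) atom = 8.
With 8 = 4·2 π electrons, Hückel's rule classifies the planar ring as antiaromatic.

Antiaromatic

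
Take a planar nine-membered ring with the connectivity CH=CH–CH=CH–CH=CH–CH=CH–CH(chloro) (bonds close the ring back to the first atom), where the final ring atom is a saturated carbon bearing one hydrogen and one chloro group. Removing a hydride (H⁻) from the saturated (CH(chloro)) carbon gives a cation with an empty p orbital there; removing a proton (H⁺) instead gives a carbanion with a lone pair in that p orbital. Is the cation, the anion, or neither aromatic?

In both ions every ring atom is sp² and contributes a p orbital, so both rings are fully conjugated.
Cation: 4 × 2 + 0 = 8 π electrons → 4(2), antiaromatic.
Anion: 4 × 2 + 2 = 10 π electrons → 4(2)+2, aromatic.

The anion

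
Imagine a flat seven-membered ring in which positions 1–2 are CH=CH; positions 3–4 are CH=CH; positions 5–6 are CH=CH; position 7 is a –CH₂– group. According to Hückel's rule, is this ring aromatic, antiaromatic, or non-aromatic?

Non-aromatic

Because the tetrahedral CH₂ carbon is sp³ and has no p orbital in the ring π system at the CH2 position, the π system cannot extend all the way around the ring.
Broken conjugation rules out both aromaticity and antiaromaticity.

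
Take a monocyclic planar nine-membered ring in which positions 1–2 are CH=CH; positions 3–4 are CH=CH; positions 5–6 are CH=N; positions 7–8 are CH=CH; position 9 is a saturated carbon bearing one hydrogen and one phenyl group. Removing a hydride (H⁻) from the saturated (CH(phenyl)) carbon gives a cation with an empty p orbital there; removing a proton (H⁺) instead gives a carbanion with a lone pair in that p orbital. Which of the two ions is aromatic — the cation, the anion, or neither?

In both ions every ring atom is sp² and contributes a p orbital, so both rings are fully conjugated.
Cation: 4 × 2 + 0 = 8 π electrons → 4(2), antiaromatic.
Anion: 4 × 2 + 2 = 10 π electrons → 4(2)+2, aromatic.

The anion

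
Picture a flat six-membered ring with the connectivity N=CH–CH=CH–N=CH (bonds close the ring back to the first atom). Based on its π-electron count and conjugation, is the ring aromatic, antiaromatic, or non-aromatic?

Every ring atom contributes a p orbital perpendicular to the ring (every atom in a ring double bond is sp² and brings one electron to the p orbital; each sp² =N– keeps its lone pair in-plane and puts one electron into the π system), so the π system is cyclic and fully conjugated.
Counting π electrons: 3 × 2 = 6 from the 3 double-bond units.
Since 6 = 4·1 + 2, the ring meets the 4n+2 criterion.

Aromatic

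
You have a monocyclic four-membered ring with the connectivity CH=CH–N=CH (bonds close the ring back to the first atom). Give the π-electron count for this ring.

All ring atoms are sp² and supply a p orbital to the ring (each doubly-bonded ring atom is sp² with one p-orbital electron; the doubly-bonded nitrogens are pyridine-type — their lone pairs lie in the ring plane, leaving one electron in the p orbital); the conjugation is uninterrupted.
Adding the contributions, 2 × 2 = 4 from the 2 double-bond units.

4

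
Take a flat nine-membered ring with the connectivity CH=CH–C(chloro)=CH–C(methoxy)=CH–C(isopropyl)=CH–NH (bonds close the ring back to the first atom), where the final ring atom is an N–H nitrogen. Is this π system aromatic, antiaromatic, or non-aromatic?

All ring atoms are sp² and supply a p orbital to the ring (the double-bond atoms are sp², each contributing one p electron; the pyrrole-type nitrogen donates its lone pair from the p orbital); the conjugation is uninterrupted.
Counting π electrons: 4 × 2 = 8 from the double-bond units + 2 from the NH atom = 10.
With 10 π electrons (n = 2), the Hückel 4n+2 condition holds.

Aromatic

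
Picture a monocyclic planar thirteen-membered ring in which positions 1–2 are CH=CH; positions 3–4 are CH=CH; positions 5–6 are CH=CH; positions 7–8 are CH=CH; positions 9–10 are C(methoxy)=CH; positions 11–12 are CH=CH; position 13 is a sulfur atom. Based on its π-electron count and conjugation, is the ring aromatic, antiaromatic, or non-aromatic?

Aromatic

Check conjugation: each doubly-bonded ring atom is sp² with one p-orbital electron; the sulfur donates one lone pair from its p orbital — every position has a p orbital, so the cyclic π system is continuous.
Counting π electrons: 6 × 2 = 12 from the double-bond units + 2 from the S atom = 14.
With 14 π electrons (n = 3), the Hückel 4n+2 condition holds.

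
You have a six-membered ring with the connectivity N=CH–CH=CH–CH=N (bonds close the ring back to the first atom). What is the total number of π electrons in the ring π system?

6

All ring atoms are sp² and supply a p orbital to the ring (every atom in a ring double bond is sp² and brings one electron to the p orbital; each sp² =N– keeps its lone pair in-plane and puts one electron into the π system); the conjugation is uninterrupted.
Adding the contributions, 3 × 2 = 6 from the 3 double-bond units.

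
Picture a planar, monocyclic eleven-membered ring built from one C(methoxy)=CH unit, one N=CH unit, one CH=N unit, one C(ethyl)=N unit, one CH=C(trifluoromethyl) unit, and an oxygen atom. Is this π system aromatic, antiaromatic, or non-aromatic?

Every ring atom contributes a p orbital perpendicular to the ring (each doubly-bonded ring atom is sp² with one p-orbital electron; each =N– nitrogen is pyridine-type (lone pair in the sp² plane, one electron in the p orbital); the oxygen donates one lone pair from its p orbital), so the π system is cyclic and fully conjugated.
Counting π electrons: 5 × 2 = 10 from the double-bond units + 2 from the O atom = 12.
A 4n π count (12, n = 3) in a planar conjugated ring means antiaromatic.

Antiaromatic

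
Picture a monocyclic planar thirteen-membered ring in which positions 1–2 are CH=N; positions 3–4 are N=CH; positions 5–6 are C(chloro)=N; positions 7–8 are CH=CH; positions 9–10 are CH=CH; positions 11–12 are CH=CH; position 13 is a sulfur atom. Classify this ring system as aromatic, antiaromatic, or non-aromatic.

Check conjugation: the double-bond atoms are sp², each contributing one p electron; the doubly-bonded nitrogens are pyridine-type — their lone pairs lie in the ring plane, leaving one electron in the p orbital; the sulfur donates one lone pair from its p orbital — every position has a p orbital, so the cyclic π system is continuous.
π-electron count: 6 × 2 = 12 from the double-bond units + 2 from the S atom = 14.
14 = 4(3) + 2, which satisfies Hückel's 4n+2 rule.

Aromatic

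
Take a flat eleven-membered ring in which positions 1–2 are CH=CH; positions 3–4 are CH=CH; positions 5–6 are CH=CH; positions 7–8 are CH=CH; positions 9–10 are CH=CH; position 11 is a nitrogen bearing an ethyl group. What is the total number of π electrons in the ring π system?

12

The p orbitals form a continuous loop: the double-bond atoms are sp², each contributing one p electron; the pyrrole-type nitrogen donates its lone pair from the p orbital. The ring is fully conjugated.
Tallying contributions gives 5 × 2 = 10 from the double-bond units + 2 from the N(ethyl) atom = 12.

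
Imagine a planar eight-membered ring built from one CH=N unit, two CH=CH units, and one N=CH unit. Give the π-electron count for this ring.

The p orbitals form a continuous loop: each doubly-bonded ring atom is sp² with one p-orbital electron; the doubly-bonded nitrogens are pyridine-type — their lone pairs lie in the ring plane, leaving one electron in the p orbital. The ring is fully conjugated.
Adding the contributions, 4 × 2 = 8 from the 4 double-bond units.

8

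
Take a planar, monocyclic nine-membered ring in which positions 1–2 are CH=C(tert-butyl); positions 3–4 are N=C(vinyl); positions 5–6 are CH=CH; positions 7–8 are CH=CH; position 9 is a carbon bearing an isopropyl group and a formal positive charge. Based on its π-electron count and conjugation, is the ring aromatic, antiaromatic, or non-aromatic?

Antiaromatic

Every ring atom contributes a p orbital perpendicular to the ring (each doubly-bonded ring atom is sp² with one p-orbital electron; the doubly-bonded nitrogens are pyridine-type — their lone pairs lie in the ring plane, leaving one electron in the p orbital; the carbocation has an empty p orbital), so the π system is cyclic and fully conjugated.
Counting π electrons: 4 × 2 = 8 from the double-bond units + 0 from the C(isopropyl)(+) atom = 8.
8 is a 4n count (n = 2), so the planar conjugated ring is antiaromatic.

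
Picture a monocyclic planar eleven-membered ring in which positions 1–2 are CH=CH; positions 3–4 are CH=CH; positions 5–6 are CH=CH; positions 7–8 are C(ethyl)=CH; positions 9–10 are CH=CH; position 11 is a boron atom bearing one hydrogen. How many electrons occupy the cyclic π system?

Every ring atom contributes a p orbital perpendicular to the ring (the double-bond atoms are sp², each contributing one p electron; the boron has an empty p orbital), so the π system is cyclic and fully conjugated.
π-electron count: 5 × 2 = 10 from the double-bond units + 0 from the BH atom = 10.

10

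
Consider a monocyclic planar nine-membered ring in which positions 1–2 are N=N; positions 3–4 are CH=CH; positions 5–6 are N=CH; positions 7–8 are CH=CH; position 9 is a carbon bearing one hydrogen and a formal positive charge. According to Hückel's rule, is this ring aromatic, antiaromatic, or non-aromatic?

All ring atoms are sp² and supply a p orbital to the ring (the double-bond atoms are sp², each contributing one p electron; each =N– nitrogen is pyridine-type (lone pair in the sp² plane, one electron in the p orbital); the carbocation has an empty p orbital); the conjugation is uninterrupted.
π-electron count: 4 × 2 = 8 from the double-bond units + 0 from the CH(+) atom = 8.
With 8 = 4·2 π electrons, Hückel's rule classifies the planar ring as antiaromatic.

Antiaromatic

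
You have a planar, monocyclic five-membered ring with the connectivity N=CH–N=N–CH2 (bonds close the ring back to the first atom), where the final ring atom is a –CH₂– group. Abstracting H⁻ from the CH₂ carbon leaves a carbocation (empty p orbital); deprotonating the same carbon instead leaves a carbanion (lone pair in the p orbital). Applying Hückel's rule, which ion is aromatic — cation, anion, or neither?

The anion

In both ions every ring atom is sp² and contributes a p orbital, so both rings are fully conjugated.
Cation: 2 × 2 + 0 = 4 π electrons → 4(1), antiaromatic.
Anion: 2 × 2 + 2 = 6 π electrons → 4(1)+2, aromatic.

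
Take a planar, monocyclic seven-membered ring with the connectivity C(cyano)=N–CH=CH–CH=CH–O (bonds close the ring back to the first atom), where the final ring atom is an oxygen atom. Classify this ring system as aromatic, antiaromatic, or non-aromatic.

Antiaromatic

All ring atoms are sp² and supply a p orbital to the ring (every atom in a ring double bond is sp² and brings one electron to the p orbital; each =N– nitrogen is pyridine-type (lone pair in the sp² plane, one electron in the p orbital); the oxygen donates one lone pair from its p orbital); the conjugation is uninterrupted.
Tallying contributions gives 3 × 2 = 6 from the double-bond units + 2 from the O atom = 8.
With 8 = 4·2 π electrons, Hückel's rule classifies the planar ring as antiaromatic.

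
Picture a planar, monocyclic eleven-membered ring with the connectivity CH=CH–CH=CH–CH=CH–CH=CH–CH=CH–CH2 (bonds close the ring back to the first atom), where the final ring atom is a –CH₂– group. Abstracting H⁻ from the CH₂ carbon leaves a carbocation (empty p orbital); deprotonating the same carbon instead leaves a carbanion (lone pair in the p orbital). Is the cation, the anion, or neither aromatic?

The cation

In either ion the ring is fully conjugated: every atom, including the new sp² carbon, supplies a p orbital.
Cation: 5 × 2 + 0 = 10 π electrons → 4(2)+2, aromatic.
Anion: 5 × 2 + 2 = 12 π electrons → 4(3), antiaromatic.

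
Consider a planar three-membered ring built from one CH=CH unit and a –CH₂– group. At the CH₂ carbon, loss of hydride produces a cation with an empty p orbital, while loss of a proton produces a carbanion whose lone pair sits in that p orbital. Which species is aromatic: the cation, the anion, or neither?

The cation

Once that carbon is sp², every ring atom has a p orbital and both ions are fully conjugated.
Cation: 1 × 2 + 0 = 2 π electrons → 4(0)+2, aromatic.
Anion: 1 × 2 + 2 = 4 π electrons → 4(1), antiaromatic.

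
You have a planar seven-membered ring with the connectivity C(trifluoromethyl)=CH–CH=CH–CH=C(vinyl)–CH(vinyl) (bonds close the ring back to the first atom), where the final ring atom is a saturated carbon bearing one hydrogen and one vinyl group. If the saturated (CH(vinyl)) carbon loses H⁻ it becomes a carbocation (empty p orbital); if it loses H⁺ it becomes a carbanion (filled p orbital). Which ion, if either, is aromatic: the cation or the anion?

In either ion the ring is fully conjugated: every atom, including the new sp² carbon, supplies a p orbital.
Cation: 3 × 2 + 0 = 6 π electrons → 4(1)+2, aromatic.
Anion: 3 × 2 + 2 = 8 π electrons → 4(2), antiaromatic.

The cation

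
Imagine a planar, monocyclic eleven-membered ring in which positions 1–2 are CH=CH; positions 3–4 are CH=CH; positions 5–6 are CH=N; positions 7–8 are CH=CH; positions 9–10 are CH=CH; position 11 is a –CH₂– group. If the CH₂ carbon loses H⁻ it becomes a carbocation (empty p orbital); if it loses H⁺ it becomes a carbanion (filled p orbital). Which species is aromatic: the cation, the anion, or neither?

In either ion the ring is fully conjugated: every atom, including the new sp² carbon, supplies a p orbital.
Cation: 5 × 2 + 0 = 10 π electrons → 4(2)+2, aromatic.
Anion: 5 × 2 + 2 = 12 π electrons → 4(3), antiaromatic.

The cation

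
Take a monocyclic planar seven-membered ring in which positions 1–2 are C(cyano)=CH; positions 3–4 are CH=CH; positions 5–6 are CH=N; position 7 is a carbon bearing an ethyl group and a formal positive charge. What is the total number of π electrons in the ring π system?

Check conjugation: every atom in a ring double bond is sp² and brings one electron to the p orbital; the doubly-bonded nitrogens are pyridine-type — their lone pairs lie in the ring plane, leaving one electron in the p orbital; the carbocation has an empty p orbital — every position has a p orbital, so the cyclic π system is continuous.
Counting π electrons: 3 × 2 = 6 from the double-bond units + 0 from the C(ethyl)(+) atom = 6.

6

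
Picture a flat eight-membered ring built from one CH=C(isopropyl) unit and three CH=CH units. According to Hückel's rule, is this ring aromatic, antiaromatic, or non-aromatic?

The p orbitals form a continuous loop: every atom in a ring double bond is sp² and brings one electron to the p orbital. The ring is fully conjugated.
π-electron count: 4 × 2 = 8 from the 4 double-bond units.
8 = 4(2); a planar, fully conjugated 4n system is antiaromatic.

Antiaromatic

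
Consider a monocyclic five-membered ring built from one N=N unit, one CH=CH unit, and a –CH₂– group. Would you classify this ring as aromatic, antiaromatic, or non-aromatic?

Because the tetrahedral CH₂ carbon is sp³ and has no p orbital in the ring π system at the CH2 position, the π system cannot extend all the way around the ring.
Hückel's rule only applies to fully conjugated rings, so this one is simply non-aromatic.

Non-aromatic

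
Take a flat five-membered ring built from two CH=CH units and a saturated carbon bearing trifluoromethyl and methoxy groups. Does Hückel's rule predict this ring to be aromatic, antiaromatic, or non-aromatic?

The C(trifluoromethyl)(methoxy) carbon is saturated: that saturated carbon is sp³ and has no p orbital in the ring π system. Conjugation is not continuous around the ring.
Without a continuous loop of overlapping p orbitals the Hückel electron count never comes into play.

Non-aromatic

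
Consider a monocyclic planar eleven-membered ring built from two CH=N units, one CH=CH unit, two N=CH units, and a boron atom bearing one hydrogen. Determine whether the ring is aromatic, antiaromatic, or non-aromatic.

Aromatic

All ring atoms are sp² and supply a p orbital to the ring (each doubly-bonded ring atom is sp² with one p-orbital electron; each =N– nitrogen is pyridine-type (lone pair in the sp² plane, one electron in the p orbital); the boron has an empty p orbital); the conjugation is uninterrupted.
π-electron count: 5 × 2 = 10 from the double-bond units + 0 from the BH atom = 10.
With 10 π electrons (n = 2), the Hückel 4n+2 condition holds.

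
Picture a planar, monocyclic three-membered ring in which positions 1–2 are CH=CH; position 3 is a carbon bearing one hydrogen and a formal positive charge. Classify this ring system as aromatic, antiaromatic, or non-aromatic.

Aromatic

Check conjugation: every atom in a ring double bond is sp² and brings one electron to the p orbital; the carbocation has an empty p orbital — every position has a p orbital, so the cyclic π system is continuous.
Tallying contributions gives 1 × 2 = 2 from the double-bond unit + 0 from the CH(+) atom = 2.
2 = 4(0) + 2, which satisfies Hückel's 4n+2 rule.
(The species described is the cyclopropenyl cation.)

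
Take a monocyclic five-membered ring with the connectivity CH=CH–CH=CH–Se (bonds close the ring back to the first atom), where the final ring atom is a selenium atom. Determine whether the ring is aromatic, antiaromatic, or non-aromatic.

The p orbitals form a continuous loop: each doubly-bonded ring atom is sp² with one p-orbital electron; the selenium donates one lone pair from its p orbital. The ring is fully conjugated.
Tallying contributions gives 2 × 2 = 4 from the double-bond units + 2 from the Se atom = 6.
That gives a 4n+2 count (6, n = 1).
This is selenophene.

Aromatic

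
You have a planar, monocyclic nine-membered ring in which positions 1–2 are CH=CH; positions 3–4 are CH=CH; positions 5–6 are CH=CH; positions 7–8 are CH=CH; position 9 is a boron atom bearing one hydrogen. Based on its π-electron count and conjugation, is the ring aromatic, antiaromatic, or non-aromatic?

Antiaromatic

Every ring atom contributes a p orbital perpendicular to the ring (every atom in a ring double bond is sp² and brings one electron to the p orbital; the boron has an empty p orbital), so the π system is cyclic and fully conjugated.
Counting π electrons: 4 × 2 = 8 from the double-bond units + 0 from the BH atom = 8.
A 4n π count (8, n = 2) in a planar conjugated ring means antiaromatic.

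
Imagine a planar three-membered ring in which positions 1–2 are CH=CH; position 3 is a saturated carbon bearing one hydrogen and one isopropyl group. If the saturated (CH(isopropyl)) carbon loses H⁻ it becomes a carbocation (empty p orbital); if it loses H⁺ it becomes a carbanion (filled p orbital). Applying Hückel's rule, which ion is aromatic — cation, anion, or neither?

The cation

Both ions have a continuous loop of p orbitals — each ring atom is sp².
Cation: 1 × 2 + 0 = 2 π electrons → 4(0)+2, aromatic.
Anion: 1 × 2 + 2 = 4 π electrons → 4(1), antiaromatic.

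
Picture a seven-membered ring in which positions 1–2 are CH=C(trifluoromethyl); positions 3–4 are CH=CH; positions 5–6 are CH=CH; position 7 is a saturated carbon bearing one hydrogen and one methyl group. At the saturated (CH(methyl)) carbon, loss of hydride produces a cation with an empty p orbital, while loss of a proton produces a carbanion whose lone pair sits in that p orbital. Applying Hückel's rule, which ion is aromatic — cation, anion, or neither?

The cation

In either ion the ring is fully conjugated: every atom, including the new sp² carbon, supplies a p orbital.
Cation: 3 × 2 + 0 = 6 π electrons → 4(1)+2, aromatic.
Anion: 3 × 2 + 2 = 8 π electrons → 4(2), antiaromatic.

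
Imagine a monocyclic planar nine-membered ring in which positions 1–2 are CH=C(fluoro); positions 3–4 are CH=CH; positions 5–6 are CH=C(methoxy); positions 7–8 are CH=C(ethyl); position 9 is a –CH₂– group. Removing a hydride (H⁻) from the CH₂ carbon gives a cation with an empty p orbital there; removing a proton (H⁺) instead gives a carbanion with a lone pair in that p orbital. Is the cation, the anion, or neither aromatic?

The anion

Both ions have a continuous loop of p orbitals — each ring atom is sp².
Cation: 4 × 2 + 0 = 8 π electrons → 4(2), antiaromatic.
Anion: 4 × 2 + 2 = 10 π electrons → 4(2)+2, aromatic.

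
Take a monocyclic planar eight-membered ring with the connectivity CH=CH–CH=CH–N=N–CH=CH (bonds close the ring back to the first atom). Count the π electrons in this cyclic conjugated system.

Check conjugation: every atom in a ring double bond is sp² and brings one electron to the p orbital; each =N– nitrogen is pyridine-type (lone pair in the sp² plane, one electron in the p orbital) — every position has a p orbital, so the cyclic π system is continuous.
Tallying contributions gives 4 × 2 = 8 from the 4 double-bond units.

8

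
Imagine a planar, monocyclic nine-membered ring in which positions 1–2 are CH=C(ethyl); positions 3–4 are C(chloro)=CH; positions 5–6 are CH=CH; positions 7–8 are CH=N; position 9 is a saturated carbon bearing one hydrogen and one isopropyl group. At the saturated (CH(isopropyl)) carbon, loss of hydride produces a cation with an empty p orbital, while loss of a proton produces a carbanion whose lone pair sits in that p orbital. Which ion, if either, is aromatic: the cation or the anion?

In both ions every ring atom is sp² and contributes a p orbital, so both rings are fully conjugated.
Cation: 4 × 2 + 0 = 8 π electrons → 4(2), antiaromatic.
Anion: 4 × 2 + 2 = 10 π electrons → 4(2)+2, aromatic.

The anion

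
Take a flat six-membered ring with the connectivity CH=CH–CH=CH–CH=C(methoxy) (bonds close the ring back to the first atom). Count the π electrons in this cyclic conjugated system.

Check conjugation: each doubly-bonded ring atom is sp² with one p-orbital electron — every position has a p orbital, so the cyclic π system is continuous.
Adding the contributions, 3 × 2 = 6 from the 3 double-bond units.

6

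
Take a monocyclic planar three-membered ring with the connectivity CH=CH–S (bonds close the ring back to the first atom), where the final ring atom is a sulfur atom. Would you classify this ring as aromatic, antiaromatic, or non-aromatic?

Antiaromatic

The p orbitals form a continuous loop: each doubly-bonded ring atom is sp² with one p-orbital electron; the sulfur donates one lone pair from its p orbital. The ring is fully conjugated.
Adding the contributions, 1 × 2 = 2 from the double-bond unit + 2 from the S atom = 4.
A 4n π count (4, n = 1) in a planar conjugated ring means antiaromatic.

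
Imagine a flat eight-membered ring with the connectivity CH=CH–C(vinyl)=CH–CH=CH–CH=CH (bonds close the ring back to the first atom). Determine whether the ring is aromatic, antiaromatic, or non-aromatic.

Antiaromatic

All ring atoms are sp² and supply a p orbital to the ring (each doubly-bonded ring atom is sp² with one p-orbital electron); the conjugation is uninterrupted.
Adding the contributions, 4 × 2 = 8 from the 4 double-bond units.
A 4n π count (8, n = 2) in a planar conjugated ring means antiaromatic.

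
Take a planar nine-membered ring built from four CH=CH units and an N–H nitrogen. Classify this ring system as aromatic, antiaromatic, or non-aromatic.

All ring atoms are sp² and supply a p orbital to the ring (each doubly-bonded ring atom is sp² with one p-orbital electron; the pyrrole-type nitrogen donates its lone pair from the p orbital); the conjugation is uninterrupted.
Tallying contributions gives 4 × 2 = 8 from the double-bond units + 2 from the NH atom = 10.
That gives a 4n+2 count (10, n = 2).

Aromatic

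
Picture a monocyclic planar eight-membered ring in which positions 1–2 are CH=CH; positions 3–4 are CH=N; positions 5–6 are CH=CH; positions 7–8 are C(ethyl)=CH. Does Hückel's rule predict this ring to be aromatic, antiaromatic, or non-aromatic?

Antiaromatic

All ring atoms are sp² and supply a p orbital to the ring (every atom in a ring double bond is sp² and brings one electron to the p orbital; each =N– nitrogen is pyridine-type (lone pair in the sp² plane, one electron in the p orbital)); the conjugation is uninterrupted.
Tallying contributions gives 4 × 2 = 8 from the 4 double-bond units.
With 8 = 4·2 π electrons, Hückel's rule classifies the planar ring as antiaromatic.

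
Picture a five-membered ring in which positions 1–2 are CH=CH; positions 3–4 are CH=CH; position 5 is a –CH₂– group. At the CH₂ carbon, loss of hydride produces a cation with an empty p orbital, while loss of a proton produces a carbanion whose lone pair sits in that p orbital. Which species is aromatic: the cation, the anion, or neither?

The anion

Both ions have a continuous loop of p orbitals — each ring atom is sp².
Cation: 2 × 2 + 0 = 4 π electrons → 4(1), antiaromatic.
Anion: 2 × 2 + 2 = 6 π electrons → 4(1)+2, aromatic.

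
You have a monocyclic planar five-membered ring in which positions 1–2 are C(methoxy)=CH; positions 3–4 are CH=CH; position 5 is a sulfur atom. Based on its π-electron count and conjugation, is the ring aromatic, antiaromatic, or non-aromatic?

Aromatic

All ring atoms are sp² and supply a p orbital to the ring (every atom in a ring double bond is sp² and brings one electron to the p orbital; the sulfur donates one lone pair from its p orbital); the conjugation is uninterrupted.
Counting π electrons: 2 × 2 = 4 from the double-bond units + 2 from the S atom = 6.
Since 6 = 4·1 + 2, the ring meets the 4n+2 criterion.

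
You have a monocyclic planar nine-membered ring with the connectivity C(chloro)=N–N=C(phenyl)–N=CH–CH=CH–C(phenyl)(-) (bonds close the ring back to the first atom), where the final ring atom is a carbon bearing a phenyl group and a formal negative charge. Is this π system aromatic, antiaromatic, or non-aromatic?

Aromatic

The p orbitals form a continuous loop: each doubly-bonded ring atom is sp² with one p-orbital electron; each =N– nitrogen is pyridine-type (lone pair in the sp² plane, one electron in the p orbital); the carbanion's lone pair occupies the p orbital. The ring is fully conjugated.
Counting π electrons: 4 × 2 = 8 from the double-bond units + 2 from the C(phenyl)(-) atom = 10.
10 = 4(2) + 2, which satisfies Hückel's 4n+2 rule.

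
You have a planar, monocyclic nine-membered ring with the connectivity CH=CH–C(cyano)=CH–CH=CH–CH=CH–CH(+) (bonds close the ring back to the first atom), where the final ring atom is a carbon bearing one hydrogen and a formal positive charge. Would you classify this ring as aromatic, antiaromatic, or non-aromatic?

Antiaromatic

Every ring atom contributes a p orbital perpendicular to the ring (the double-bond atoms are sp², each contributing one p electron; the carbocation has an empty p orbital), so the π system is cyclic and fully conjugated.
Tallying contributions gives 4 × 2 = 8 from the double-bond units + 0 from the CH(+) atom = 8.
8 is a 4n count (n = 2), so the planar conjugated ring is antiaromatic.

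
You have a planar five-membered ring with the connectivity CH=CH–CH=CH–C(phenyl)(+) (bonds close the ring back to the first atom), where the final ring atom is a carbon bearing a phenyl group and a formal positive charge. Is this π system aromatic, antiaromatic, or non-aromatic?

The p orbitals form a continuous loop: each doubly-bonded ring atom is sp² with one p-orbital electron; the carbocation has an empty p orbital. The ring is fully conjugated.
π-electron count: 2 × 2 = 4 from the double-bond units + 0 from the C(phenyl)(+) atom = 4.
A 4n π count (4, n = 1) in a planar conjugated ring means antiaromatic.

Antiaromatic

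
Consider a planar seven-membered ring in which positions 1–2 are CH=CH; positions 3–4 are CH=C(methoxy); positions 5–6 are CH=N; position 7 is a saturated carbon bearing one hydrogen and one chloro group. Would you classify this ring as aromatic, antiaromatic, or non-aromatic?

Non-aromatic

The CH(chloro) position has four σ bonds — that saturated carbon is sp³ and has no p orbital in the ring π system — so the cyclic conjugation is interrupted.
A ring that is not fully conjugated cannot be aromatic or antiaromatic regardless of its π-electron count.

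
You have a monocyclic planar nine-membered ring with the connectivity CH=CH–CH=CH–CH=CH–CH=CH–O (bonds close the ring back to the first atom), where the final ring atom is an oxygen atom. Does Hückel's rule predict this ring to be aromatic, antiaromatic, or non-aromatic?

Check conjugation: the double-bond atoms are sp², each contributing one p electron; the oxygen donates one lone pair from its p orbital — every position has a p orbital, so the cyclic π system is continuous.
π-electron count: 4 × 2 = 8 from the double-bond units + 2 from the O atom = 10.
That gives a 4n+2 count (10, n = 2).

Aromatic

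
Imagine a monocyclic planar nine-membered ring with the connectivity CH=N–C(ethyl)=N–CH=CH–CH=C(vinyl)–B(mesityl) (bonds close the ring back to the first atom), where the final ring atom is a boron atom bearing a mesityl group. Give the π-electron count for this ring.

8

The p orbitals form a continuous loop: the double-bond atoms are sp², each contributing one p electron; each sp² =N– keeps its lone pair in-plane and puts one electron into the π system; the boron has an empty p orbital. The ring is fully conjugated.
π-electron count: 4 × 2 = 8 from the double-bond units + 0 from the B(mesityl) atom = 8.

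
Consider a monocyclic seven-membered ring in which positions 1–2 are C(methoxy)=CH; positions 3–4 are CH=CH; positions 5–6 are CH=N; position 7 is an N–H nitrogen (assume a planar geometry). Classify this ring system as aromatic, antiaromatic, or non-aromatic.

The p orbitals form a continuous loop: every atom in a ring double bond is sp² and brings one electron to the p orbital; the doubly-bonded nitrogens are pyridine-type — their lone pairs lie in the ring plane, leaving one electron in the p orbital; the pyrrole-type nitrogen donates its lone pair from the p orbital. The ring is fully conjugated.
Tallying contributions gives 3 × 2 = 6 from the double-bond units + 2 from the NH atom = 8.
8 is a 4n count (n = 2), so the planar conjugated ring is antiaromatic.

Antiaromatic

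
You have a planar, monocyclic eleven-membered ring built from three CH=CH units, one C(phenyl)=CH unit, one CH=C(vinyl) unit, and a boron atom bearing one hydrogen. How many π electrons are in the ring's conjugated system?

The p orbitals form a continuous loop: each doubly-bonded ring atom is sp² with one p-orbital electron; the boron has an empty p orbital. The ring is fully conjugated.
Adding the contributions, 5 × 2 = 10 from the double-bond units + 0 from the BH atom = 10.

10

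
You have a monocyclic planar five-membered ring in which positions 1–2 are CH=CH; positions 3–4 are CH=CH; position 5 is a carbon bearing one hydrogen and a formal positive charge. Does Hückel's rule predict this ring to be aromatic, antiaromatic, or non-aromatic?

Check conjugation: every atom in a ring double bond is sp² and brings one electron to the p orbital; the carbocation has an empty p orbital — every position has a p orbital, so the cyclic π system is continuous.
Tallying contributions gives 2 × 2 = 4 from the double-bond units + 0 from the CH(+) atom = 4.
With 4 = 4·1 π electrons, Hückel's rule classifies the planar ring as antiaromatic.
This is the cyclopentadienyl cation.

Antiaromatic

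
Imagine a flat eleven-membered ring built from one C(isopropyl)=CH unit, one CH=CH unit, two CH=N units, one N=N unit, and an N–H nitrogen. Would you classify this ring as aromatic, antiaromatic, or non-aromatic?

Every ring atom contributes a p orbital perpendicular to the ring (the double-bond atoms are sp², each contributing one p electron; the doubly-bonded nitrogens are pyridine-type — their lone pairs lie in the ring plane, leaving one electron in the p orbital; the pyrrole-type nitrogen donates its lone pair from the p orbital), so the π system is cyclic and fully conjugated.
π-electron count: 5 × 2 = 10 from the double-bond units + 2 from the NH atom = 12.
A 4n π count (12, n = 3) in a planar conjugated ring means antiaromatic.

Antiaromatic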